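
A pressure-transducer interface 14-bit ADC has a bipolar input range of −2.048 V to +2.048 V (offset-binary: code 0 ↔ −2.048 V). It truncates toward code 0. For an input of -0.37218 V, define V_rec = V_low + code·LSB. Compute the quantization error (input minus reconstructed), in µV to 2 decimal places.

70.00 µV

Step size: 4.096 V ÷ 2^14 = 250.00 µV.
Scaled input = 6703.2800 LSBs, so code = 6703.
V_rec = (−2.048) + 6703·0.00025 = -0.37225 V.
Error = -0.37218 − (−0.37225) = 7e-05 V = 70.00 µV.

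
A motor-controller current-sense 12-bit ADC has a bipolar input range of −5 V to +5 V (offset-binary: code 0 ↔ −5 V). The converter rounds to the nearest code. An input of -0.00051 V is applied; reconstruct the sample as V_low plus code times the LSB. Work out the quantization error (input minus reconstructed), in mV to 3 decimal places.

One LSB is 10 V / 4096 = 2.441 mV.
(-0.00051 − (−5))/0.00244141 = 2047.7911; round gives code 2048.
V_rec = (−5) + 2048·0.00244141 = 0 V.
V_in − V_rec = -0.00051 V = -0.510 mV.

-0.510 mV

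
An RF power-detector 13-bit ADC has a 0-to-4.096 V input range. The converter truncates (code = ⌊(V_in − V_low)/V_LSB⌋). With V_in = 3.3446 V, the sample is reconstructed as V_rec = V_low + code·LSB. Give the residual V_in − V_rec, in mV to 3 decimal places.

0.100 mV

LSB = 4.096/2^13 = 0.500 mV.
(V_in − V_low)/LSB = (3.3446 − 0)/0.0005 = 6689.2000 → code 6689 (floor).
V_rec = 0 + 6689·0.0005 = 3.3445 V.
Difference: 0.0001 V → 0.100 mV.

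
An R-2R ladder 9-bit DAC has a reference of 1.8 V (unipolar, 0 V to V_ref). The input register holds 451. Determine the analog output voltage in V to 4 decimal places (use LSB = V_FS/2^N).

1.5855 V

LSB = 1.8 V / 2^9 = 3.516 mV.
V_out = 0 + 451 × 0.00351563 V = 1.58555 V.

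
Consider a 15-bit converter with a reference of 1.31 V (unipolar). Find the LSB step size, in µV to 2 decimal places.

Full-scale span = 1.31 V.
LSB = 1.31 / 2^15 = 1.31 / 32768 = 3.9978e-05 V = 39.98 µV.

39.98 µV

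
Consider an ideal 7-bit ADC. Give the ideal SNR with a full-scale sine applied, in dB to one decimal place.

SNR ≈ 6.02·N + 1.76 dB = 6.02·7 + 1.76 = 43.90 dB.

43.9 dB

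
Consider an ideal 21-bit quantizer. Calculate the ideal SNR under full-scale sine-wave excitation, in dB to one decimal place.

128.2 dB

SNR ≈ 6.02·N + 1.76 dB = 6.02·21 + 1.76 = 128.18 dB.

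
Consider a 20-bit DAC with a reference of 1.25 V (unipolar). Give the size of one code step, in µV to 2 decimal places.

Full-scale span = 1.25 V.
LSB = 1.25 / 2^20 = 1.25 / 1048576 = 1.19209e-06 V = 1.19 µV.

1.19 µV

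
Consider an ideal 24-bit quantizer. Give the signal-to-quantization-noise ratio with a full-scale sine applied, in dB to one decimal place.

SNR ≈ 6.02·N + 1.76 dB = 6.02·24 + 1.76 = 146.24 dB.

146.2 dB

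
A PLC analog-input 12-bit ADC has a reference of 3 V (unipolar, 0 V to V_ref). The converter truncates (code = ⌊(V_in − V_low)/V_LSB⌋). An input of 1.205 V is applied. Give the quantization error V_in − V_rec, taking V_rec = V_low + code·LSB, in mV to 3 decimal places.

0.166 mV

One LSB is 3 V / 4096 = 0.732 mV.
(V_in − V_low)/LSB = (1.205 − 0)/0.000732422 = 1645.2267 → code 1645 (floor).
Code 1645 maps back to 0 + 1645×0.000732422 V = 1.204834 V.
Difference: 0.000166016 V → 0.166 mV.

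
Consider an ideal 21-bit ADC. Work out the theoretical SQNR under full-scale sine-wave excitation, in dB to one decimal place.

128.2 dB

SNR ≈ 6.02·N + 1.76 dB = 6.02·21 + 1.76 = 128.18 dB.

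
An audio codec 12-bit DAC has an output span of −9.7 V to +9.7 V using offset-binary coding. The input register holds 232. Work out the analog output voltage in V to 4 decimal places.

-8.6012 V

LSB = 19.4 V / 2^12 = 4.736 mV.
V_out = (−9.7) + 232 × 0.00473633 V = -8.60117 V.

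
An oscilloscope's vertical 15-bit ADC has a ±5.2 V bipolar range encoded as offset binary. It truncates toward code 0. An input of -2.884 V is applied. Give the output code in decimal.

code 7297

With 32768 levels over 10.4 V, one step is 317.38 µV.
(V_in − V_low)/LSB = (-2.884 − (−5.2)) / 0.000317383 = 7297.182.
⌊·⌋(7297.182) = 7297.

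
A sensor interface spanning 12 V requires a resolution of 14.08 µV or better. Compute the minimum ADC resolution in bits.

Number of steps required ≥ 12 V / 14.08 µV = 852272.73.
Need 2^N ≥ 852272.73; 2^19 = 524288, 2^20 = 1048576.
Minimum N = 20.

20 bits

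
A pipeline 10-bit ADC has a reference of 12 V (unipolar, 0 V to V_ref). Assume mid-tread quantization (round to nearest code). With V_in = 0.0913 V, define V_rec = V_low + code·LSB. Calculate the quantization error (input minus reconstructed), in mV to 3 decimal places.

One LSB is 12 V / 1024 = 11.719 mV.
(V_in − V_low)/LSB = (0.0913 − 0)/0.0117188 = 7.7909 → code 8 (round).
Reconstructed: 0.09375 V.
Error = 0.0913 − 0.09375 = -0.00245 V = -2.450 mV.

-2.450 mV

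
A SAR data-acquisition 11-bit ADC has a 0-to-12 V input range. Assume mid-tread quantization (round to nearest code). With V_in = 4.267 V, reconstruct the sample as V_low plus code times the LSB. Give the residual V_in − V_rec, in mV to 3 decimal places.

1.375 mV

One LSB is 12 V / 2048 = 5.859 mV.
(4.267 − 0)/0.00585938 = 728.2347; round gives code 728.
Code 728 maps back to 0 + 728×0.00585938 V = 4.265625 V.
Difference: 0.001375 V → 1.375 mV.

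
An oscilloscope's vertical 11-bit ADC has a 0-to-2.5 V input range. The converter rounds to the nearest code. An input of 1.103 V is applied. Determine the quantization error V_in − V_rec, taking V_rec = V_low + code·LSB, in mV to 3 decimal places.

-0.516 mV

LSB = 2.5/2^11 = 1.221 mV.
Scaled input = 903.5776 LSBs, so code = 904.
V_rec = 0 + 904·0.0012207 = 1.1035156 V.
V_in − V_rec = -0.000515625 V = -0.516 mV.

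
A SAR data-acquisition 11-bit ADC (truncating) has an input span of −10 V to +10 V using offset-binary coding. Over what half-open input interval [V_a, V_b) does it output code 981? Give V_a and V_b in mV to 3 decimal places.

LSB = 20/2^11 = 9.766 mV.
V_a = V_low + 981·LSB = -0.419922 V; V_b = V_low + 982·LSB = -0.410156 V.

[-419.922 mV, -410.156 mV)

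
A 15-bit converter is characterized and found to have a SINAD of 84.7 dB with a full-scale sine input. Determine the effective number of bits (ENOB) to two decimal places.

ENOB = (SINAD − 1.76) / 6.02 = (84.7 − 1.76)/6.02 = 13.777.

13.78 bits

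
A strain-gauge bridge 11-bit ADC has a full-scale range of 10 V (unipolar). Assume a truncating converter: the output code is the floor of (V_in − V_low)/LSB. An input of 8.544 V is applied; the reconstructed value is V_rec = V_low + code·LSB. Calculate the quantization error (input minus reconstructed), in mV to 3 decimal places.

3.961 mV

Step size: 10 V ÷ 2^11 = 4.883 mV.
Scaled input = 1749.8112 LSBs, so code = 1749.
V_rec = 0 + 1749·0.00488281 = 8.5400391 V.
V_in − V_rec = 0.00396094 V = 3.961 mV.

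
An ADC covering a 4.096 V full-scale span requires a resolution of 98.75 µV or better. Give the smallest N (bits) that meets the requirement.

Number of steps required ≥ 4.096 V / 98.75 µV = 41478.48.
Need 2^N ≥ 41478.48; 2^15 = 32768, 2^16 = 65536.
Minimum N = 16.

16 bits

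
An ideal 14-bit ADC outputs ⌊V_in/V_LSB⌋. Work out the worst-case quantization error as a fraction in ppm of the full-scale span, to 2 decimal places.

Truncating → worst-case error = 1 LSB = V_FS/2^14, so 1e+06/16384 = 61.0352 ppm of full scale.

61.04 ppm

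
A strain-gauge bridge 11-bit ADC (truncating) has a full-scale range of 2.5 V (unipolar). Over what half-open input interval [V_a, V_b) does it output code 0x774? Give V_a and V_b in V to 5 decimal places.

[2.32910 V, 2.33032 V)

LSB = 2.5/2^11 = 1.221 mV.
Code 0x774 = 1908 decimal.
V_a = V_low + 1908·LSB = 2.3291 V; V_b = V_low + 1909·LSB = 2.33032 V.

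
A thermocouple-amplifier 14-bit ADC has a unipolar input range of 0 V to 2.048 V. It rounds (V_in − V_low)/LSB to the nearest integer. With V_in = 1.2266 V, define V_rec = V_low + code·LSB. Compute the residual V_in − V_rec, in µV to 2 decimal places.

-25.00 µV

Step size: 2.048 V ÷ 2^14 = 125.00 µV.
(V_in − V_low)/LSB = (1.2266 − 0)/0.000125 = 9812.8000 → code 9813 (round).
V_rec = 0 + 9813·0.000125 = 1.226625 V.
V_in − V_rec = -2.5e-05 V = -25.00 µV.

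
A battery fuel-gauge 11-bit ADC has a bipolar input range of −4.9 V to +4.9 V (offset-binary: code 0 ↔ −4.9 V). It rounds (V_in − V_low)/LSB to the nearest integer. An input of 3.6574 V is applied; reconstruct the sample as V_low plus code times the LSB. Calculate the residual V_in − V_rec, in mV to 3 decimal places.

1.541 mV

One LSB is 9.8 V / 2048 = 4.785 mV.
Scaled input = 1788.3220 LSBs, so code = 1788.
V_rec = (−4.9) + 1788·0.00478516 = 3.6558594 V.
Difference: 0.00154062 V → 1.541 mV.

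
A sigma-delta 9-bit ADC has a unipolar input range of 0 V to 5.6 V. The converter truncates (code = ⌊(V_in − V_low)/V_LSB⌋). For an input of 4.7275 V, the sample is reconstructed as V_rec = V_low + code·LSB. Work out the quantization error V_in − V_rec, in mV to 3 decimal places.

2.500 mV

One LSB is 5.6 V / 512 = 10.938 mV.
(4.7275 − 0)/0.0109375 = 432.2286; ⌊·⌋ gives code 432.
Reconstructed: 4.725 V.
Difference: 0.0025 V → 2.500 mV.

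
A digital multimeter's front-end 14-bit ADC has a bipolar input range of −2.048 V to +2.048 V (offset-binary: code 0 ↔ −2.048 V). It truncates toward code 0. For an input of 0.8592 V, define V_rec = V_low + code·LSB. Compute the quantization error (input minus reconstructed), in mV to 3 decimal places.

LSB = 4.096/2^14 = 250.00 µV.
Scaled input = 11628.8000 LSBs, so code = 11628.
V_rec = (−2.048) + 11628·0.00025 = 0.859 V.
Error = 0.8592 − 0.859 = 0.0002 V = 0.200 mV.

0.200 mV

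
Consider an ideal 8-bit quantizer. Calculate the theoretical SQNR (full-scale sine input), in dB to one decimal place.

SNR ≈ 6.02·N + 1.76 dB = 6.02·8 + 1.76 = 49.92 dB.

49.9 dB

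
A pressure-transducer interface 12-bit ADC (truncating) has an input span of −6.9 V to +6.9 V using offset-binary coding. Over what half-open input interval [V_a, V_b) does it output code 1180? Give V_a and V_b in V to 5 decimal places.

LSB = 13.8/2^12 = 3.369 mV.
V_a = V_low + 1180·LSB = -2.92441 V; V_b = V_low + 1181·LSB = -2.92104 V.

[-2.92441 V, -2.92104 V)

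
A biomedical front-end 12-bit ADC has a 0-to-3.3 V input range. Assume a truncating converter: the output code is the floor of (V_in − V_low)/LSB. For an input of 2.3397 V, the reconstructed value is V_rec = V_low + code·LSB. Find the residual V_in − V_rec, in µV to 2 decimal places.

Step size: 3.3 V ÷ 2^12 = 0.806 mV.
(V_in − V_low)/LSB = (2.3397 − 0)/0.000805664 = 2904.0640 → code 2904 (floor).
Reconstructed: 2.3396484 V.
Difference: 5.15625e-05 V → 51.56 µV.

51.56 µV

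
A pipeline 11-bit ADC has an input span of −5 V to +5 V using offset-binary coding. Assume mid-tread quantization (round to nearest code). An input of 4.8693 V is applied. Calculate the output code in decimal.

code 2021

LSB = 10 V / 2048 = 4.883 mV.
(V_in − V_low)/LSB = (4.8693 − (−5)) / 0.00488281 = 2021.233.
Round → code 2021.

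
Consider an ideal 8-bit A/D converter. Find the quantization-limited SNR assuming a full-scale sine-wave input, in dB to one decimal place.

49.9 dB

SNR ≈ 6.02·N + 1.76 dB = 6.02·8 + 1.76 = 49.92 dB.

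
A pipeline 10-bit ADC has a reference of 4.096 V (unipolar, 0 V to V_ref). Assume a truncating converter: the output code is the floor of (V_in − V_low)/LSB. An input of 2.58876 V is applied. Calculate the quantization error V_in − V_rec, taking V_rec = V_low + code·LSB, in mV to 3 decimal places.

0.760 mV

One LSB is 4.096 V / 1024 = 4.000 mV.
Scaled input = 647.1900 LSBs, so code = 647.
Reconstructed: 2.588 V.
Difference: 0.00076 V → 0.760 mV.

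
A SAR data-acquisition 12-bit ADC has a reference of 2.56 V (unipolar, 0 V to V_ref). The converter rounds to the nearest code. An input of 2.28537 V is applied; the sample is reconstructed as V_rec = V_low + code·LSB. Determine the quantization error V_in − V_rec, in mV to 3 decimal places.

Step size: 2.56 V ÷ 2^12 = 0.625 mV.
(2.28537 − 0)/0.000625 = 3656.5920; round gives code 3657.
Code 3657 maps back to 0 + 3657×0.000625 V = 2.285625 V.
Error = 2.28537 − 2.285625 = -0.000255 V = -0.255 mV.

-0.255 mV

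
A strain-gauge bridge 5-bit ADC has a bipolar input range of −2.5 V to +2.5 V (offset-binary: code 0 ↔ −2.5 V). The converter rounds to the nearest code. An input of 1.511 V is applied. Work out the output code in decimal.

Full-scale span = 5 V; LSB = 5/2^5 = 156.250 mV.
(1.511 − (−2.5)) / 0.15625 = 25.670 LSBs.
Round → code 26.

code 26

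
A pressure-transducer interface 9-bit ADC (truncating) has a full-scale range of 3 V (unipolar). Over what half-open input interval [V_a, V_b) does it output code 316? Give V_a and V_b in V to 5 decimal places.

[1.85156 V, 1.85742 V)

LSB = 3/2^9 = 5.859 mV.
V_a = V_low + 316·LSB = 1.85156 V; V_b = V_low + 317·LSB = 1.85742 V.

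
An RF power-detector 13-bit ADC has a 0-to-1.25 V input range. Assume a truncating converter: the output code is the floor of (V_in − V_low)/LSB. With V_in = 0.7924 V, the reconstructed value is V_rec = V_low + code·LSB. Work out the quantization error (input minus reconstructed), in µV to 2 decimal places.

Step size: 1.25 V ÷ 2^13 = 152.59 µV.
(0.7924 − 0)/0.000152588 = 5193.0726; ⌊·⌋ gives code 5193.
V_rec = 0 + 5193·0.000152588 = 0.79238892 V.
Difference: 1.1084e-05 V → 11.08 µV.

11.08 µV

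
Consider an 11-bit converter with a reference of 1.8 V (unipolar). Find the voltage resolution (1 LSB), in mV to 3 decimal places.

Full-scale span = 1.8 V.
LSB = 1.8 / 2^11 = 1.8 / 2048 = 0.000878906 V = 0.879 mV.

0.879 mV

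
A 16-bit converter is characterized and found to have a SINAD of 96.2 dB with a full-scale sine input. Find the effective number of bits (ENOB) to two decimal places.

ENOB = (SINAD − 1.76) / 6.02 = (96.2 − 1.76)/6.02 = 15.688.

15.69 bits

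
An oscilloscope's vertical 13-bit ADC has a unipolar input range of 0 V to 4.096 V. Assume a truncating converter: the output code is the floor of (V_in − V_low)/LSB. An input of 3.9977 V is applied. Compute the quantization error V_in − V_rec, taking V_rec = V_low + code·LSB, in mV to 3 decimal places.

One LSB is 4.096 V / 8192 = 0.500 mV.
(V_in − V_low)/LSB = (3.9977 − 0)/0.0005 = 7995.4000 → code 7995 (floor).
Reconstructed: 3.9975 V.
Difference: 0.0002 V → 0.200 mV.

0.200 mV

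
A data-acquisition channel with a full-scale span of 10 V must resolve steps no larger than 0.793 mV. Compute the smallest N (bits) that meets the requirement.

Number of steps required ≥ 10 V / 0.793 mV = 12610.34.
Need 2^N ≥ 12610.34; 2^13 = 8192, 2^14 = 16384.
Minimum N = 14.

14 bits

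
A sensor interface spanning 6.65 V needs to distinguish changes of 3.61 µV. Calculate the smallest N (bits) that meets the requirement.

21 bits

Number of steps required ≥ 6.65 V / 3.61 µV = 1842105.26.
Need 2^N ≥ 1842105.26; 2^20 = 1048576, 2^21 = 2097152.
Minimum N = 21.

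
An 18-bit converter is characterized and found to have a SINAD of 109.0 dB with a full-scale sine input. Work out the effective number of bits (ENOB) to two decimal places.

ENOB = (SINAD − 1.76) / 6.02 = (109.0 − 1.76)/6.02 = 17.814.

17.81 bits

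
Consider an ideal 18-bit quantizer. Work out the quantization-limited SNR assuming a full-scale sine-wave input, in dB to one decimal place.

SNR ≈ 6.02·N + 1.76 dB = 6.02·18 + 1.76 = 110.12 dB.

110.1 dB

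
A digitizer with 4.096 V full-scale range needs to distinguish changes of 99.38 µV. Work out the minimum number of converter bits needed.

16 bits

Number of steps required ≥ 4.096 V / 99.38 µV = 41215.54.
Need 2^N ≥ 41215.54; 2^15 = 32768, 2^16 = 65536.
Minimum N = 16.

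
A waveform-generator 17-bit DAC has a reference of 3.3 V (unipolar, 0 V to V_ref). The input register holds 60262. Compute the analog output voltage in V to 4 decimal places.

1.5172 V

LSB = 3.3 V / 2^17 = 25.18 µV.
V_out = 0 + 60262 × 2.5177e-05 V = 1.51722 V.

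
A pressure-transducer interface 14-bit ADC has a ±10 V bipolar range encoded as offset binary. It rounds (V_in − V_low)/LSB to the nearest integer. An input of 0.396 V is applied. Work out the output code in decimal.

code 8516

With 16384 levels over 20 V, one step is 1.221 mV.
Input sits at 8516.403 steps above V_low.
So the output code is 8516.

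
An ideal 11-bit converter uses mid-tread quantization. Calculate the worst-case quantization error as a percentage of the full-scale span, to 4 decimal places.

Rounding → worst-case error = ½ LSB = V_FS/2^12, so 100/4096 = 0.0244141 % of full scale.

0.0244 %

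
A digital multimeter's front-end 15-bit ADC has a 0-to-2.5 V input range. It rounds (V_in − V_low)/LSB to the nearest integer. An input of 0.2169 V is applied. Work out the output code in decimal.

code 2843

With 32768 levels over 2.5 V, one step is 76.29 µV.
(0.2169 − 0) / 7.62939e-05 = 2842.952 LSBs.
So the output code is 2843.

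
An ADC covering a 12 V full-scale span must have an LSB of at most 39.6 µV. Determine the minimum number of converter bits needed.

19 bits

Number of steps required ≥ 12 V / 39.6 µV = 303030.30.
Need 2^N ≥ 303030.30; 2^18 = 262144, 2^19 = 524288.
Minimum N = 19.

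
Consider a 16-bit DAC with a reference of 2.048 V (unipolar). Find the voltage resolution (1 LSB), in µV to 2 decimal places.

Full-scale span = 2.048 V.
LSB = 2.048 / 2^16 = 2.048 / 65536 = 3.125e-05 V = 31.25 µV.

31.25 µV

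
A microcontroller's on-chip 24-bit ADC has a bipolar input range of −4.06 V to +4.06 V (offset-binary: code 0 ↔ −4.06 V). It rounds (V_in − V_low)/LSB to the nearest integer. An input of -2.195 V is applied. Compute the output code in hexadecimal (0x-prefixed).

code 0x3ACC4C (decimal 3853388)

Full-scale span = 8.12 V; LSB = 8.12/2^24 = 0.48 µV.
Input sits at 3853387.665 steps above V_low.
round(3853387.665) = 3853388.
In hexadecimal (0x-prefixed): 0x3ACC4C.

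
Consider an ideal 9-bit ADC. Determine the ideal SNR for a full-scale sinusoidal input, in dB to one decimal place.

SNR ≈ 6.02·N + 1.76 dB = 6.02·9 + 1.76 = 55.94 dB.

55.9 dB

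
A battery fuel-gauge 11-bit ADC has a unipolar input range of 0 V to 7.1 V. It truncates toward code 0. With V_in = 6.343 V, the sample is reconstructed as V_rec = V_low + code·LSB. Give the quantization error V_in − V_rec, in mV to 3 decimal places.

2.229 mV

Step size: 7.1 V ÷ 2^11 = 3.467 mV.
(V_in − V_low)/LSB = (6.343 − 0)/0.0034668 = 1829.6428 → code 1829 (floor).
V_rec = 0 + 1829·0.0034668 = 6.3407715 V.
V_in − V_rec = 0.00222852 V = 2.229 mV.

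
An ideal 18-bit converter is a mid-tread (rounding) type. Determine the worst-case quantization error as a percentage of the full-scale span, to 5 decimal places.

Rounding → worst-case error = ½ LSB = V_FS/2^19, so 100/524288 = 0.000190735 % of full scale.

0.00019 %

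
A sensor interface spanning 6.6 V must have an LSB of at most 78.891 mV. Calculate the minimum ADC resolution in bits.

Number of steps required ≥ 6.6 V / 78.891 mV = 83.66.
Need 2^N ≥ 83.66; 2^6 = 64, 2^7 = 128.
Minimum N = 7.

7 bits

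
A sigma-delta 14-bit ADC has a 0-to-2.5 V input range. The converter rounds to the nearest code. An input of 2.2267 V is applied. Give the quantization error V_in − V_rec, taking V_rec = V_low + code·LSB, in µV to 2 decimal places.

-15.09 µV

One LSB is 2.5 V / 16384 = 152.59 µV.
(2.2267 − 0)/0.000152588 = 14592.9011; round gives code 14593.
V_rec = 0 + 14593·0.000152588 = 2.2267151 V.
Error = 2.2267 − 2.2267151 = -1.50879e-05 V = -15.09 µV.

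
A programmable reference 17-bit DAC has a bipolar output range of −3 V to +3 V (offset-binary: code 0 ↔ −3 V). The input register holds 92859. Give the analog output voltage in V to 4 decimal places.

1.2507 V

LSB = 6 V / 2^17 = 45.78 µV.
V_out = (−3) + 92859 × 4.57764e-05 V = 1.25075 V.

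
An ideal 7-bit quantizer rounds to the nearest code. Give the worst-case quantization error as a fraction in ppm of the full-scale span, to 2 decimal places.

3906.25 ppm

Rounding → worst-case error = ½ LSB = V_FS/2^8, so 1e+06/256 = 3906.25 ppm of full scale.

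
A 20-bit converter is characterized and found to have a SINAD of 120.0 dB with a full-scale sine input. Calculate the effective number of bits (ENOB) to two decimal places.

19.64 bits

ENOB = (SINAD − 1.76) / 6.02 = (120.0 − 1.76)/6.02 = 19.641.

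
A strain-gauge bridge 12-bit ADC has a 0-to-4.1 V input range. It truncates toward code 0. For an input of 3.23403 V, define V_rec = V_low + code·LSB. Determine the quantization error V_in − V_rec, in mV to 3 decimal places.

Step size: 4.1 V ÷ 2^12 = 1.001 mV.
(3.23403 − 0)/0.00100098 = 3230.8748; ⌊·⌋ gives code 3230.
V_rec = 0 + 3230·0.00100098 = 3.2331543 V.
V_in − V_rec = 0.000875703 V = 0.876 mV.

0.876 mV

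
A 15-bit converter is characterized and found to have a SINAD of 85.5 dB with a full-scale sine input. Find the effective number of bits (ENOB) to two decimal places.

13.91 bits

ENOB = (SINAD − 1.76) / 6.02 = (85.5 − 1.76)/6.02 = 13.910.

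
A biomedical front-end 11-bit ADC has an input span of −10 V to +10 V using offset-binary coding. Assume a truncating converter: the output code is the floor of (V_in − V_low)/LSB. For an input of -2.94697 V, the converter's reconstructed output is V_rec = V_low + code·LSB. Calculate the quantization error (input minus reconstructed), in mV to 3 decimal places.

Step size: 20 V ÷ 2^11 = 9.766 mV.
(-2.94697 − (−10))/0.00976562 = 722.2303; ⌊·⌋ gives code 722.
Reconstructed: -2.9492188 V.
Error = -2.94697 − (−2.9492188) = 0.00224875 V = 2.249 mV.

2.249 mV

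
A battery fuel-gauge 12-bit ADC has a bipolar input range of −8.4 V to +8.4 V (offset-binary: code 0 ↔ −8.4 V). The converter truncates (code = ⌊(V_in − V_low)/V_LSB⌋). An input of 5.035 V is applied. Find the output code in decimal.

code 3275

LSB = 16.8 V / 4096 = 4.102 mV.
Input sits at 3275.581 steps above V_low.
⌊·⌋(3275.581) = 3275.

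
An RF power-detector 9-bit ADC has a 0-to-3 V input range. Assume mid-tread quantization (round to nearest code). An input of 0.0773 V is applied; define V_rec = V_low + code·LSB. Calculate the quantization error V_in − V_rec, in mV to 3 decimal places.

LSB = 3/2^9 = 5.859 mV.
(V_in − V_low)/LSB = (0.0773 − 0)/0.00585938 = 13.1925 → code 13 (round).
Reconstructed: 0.076171875 V.
V_in − V_rec = 0.00112813 V = 1.128 mV.

1.128 mV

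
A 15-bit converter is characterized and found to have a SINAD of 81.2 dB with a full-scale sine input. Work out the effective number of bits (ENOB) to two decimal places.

ENOB = (SINAD − 1.76) / 6.02 = (81.2 − 1.76)/6.02 = 13.196.

13.20 bits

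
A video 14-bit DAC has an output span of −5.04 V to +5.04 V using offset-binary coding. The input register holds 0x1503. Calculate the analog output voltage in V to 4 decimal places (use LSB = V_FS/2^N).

LSB = 10.08 V / 2^14 = 0.615 mV.
Code 0x1503 = 5379 decimal.
V_out = (−5.04) + 5379 × 0.000615234 V = -1.73065 V.

-1.7307 V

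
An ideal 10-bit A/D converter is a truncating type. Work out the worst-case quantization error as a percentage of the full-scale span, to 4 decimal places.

Truncating → worst-case error = 1 LSB = V_FS/2^10, so 100/1024 = 0.0976562 % of full scale.

0.0977 %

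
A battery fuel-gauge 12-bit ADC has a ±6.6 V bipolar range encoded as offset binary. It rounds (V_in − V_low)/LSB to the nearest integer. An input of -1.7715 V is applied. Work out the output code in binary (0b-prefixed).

Full-scale span = 13.2 V; LSB = 13.2/2^12 = 3.223 mV.
Input sits at 1498.298 steps above V_low.
Round → code 1498.
In binary (0b-prefixed): 0b10111011010.

code 0b10111011010 (decimal 1498)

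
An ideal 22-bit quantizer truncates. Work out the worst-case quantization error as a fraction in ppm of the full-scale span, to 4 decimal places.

0.2384 ppm

Truncating → worst-case error = 1 LSB = V_FS/2^22, so 1e+06/4194304 = 0.238419 ppm of full scale.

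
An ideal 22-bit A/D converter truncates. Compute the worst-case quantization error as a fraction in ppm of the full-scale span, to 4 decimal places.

0.2384 ppm

Truncating → worst-case error = 1 LSB = V_FS/2^22, so 1e+06/4194304 = 0.238419 ppm of full scale.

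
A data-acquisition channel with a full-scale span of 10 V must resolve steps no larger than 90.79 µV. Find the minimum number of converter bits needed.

17 bits

Number of steps required ≥ 10 V / 90.79 µV = 110144.29.
Need 2^N ≥ 110144.29; 2^16 = 65536, 2^17 = 131072.
Minimum N = 17.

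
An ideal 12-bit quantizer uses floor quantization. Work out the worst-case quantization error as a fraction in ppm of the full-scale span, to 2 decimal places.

244.14 ppm

Truncating → worst-case error = 1 LSB = V_FS/2^12, so 1e+06/4096 = 244.141 ppm of full scale.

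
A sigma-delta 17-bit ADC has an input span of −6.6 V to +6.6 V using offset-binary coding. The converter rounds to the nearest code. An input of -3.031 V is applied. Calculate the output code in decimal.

With 131072 levels over 13.2 V, one step is 100.71 µV.
(-3.031 − (−6.6)) / 0.000100708 = 35439.088 LSBs.
Round → code 35439.

code 35439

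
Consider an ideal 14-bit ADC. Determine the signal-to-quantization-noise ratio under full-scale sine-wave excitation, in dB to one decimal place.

86.0 dB

SNR ≈ 6.02·N + 1.76 dB = 6.02·14 + 1.76 = 86.04 dB.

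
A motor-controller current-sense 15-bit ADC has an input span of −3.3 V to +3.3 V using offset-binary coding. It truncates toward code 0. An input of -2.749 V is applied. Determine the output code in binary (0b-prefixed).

code 0b101010101111 (decimal 2735)

With 32768 levels over 6.6 V, one step is 201.42 µV.
(-2.749 − (−3.3)) / 0.000201416 = 2735.632 LSBs.
Floor → code 2735.
In binary (0b-prefixed): 0b101010101111.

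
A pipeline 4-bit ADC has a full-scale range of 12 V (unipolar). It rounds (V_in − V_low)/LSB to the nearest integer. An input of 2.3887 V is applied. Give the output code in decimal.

code 3

With 16 levels over 12 V, one step is 0.7500 V.
Input sits at 3.185 steps above V_low.
So the output code is 3.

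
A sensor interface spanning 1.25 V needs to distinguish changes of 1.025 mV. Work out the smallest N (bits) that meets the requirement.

Number of steps required ≥ 1.25 V / 1.025 mV = 1219.51.
Need 2^N ≥ 1219.51; 2^10 = 1024, 2^11 = 2048.
Minimum N = 11.

11 bits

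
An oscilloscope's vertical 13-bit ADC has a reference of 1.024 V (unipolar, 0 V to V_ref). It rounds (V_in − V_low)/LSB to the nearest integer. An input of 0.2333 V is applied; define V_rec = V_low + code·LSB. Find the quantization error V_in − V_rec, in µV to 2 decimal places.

Step size: 1.024 V ÷ 2^13 = 125.00 µV.
Scaled input = 1866.4000 LSBs, so code = 1866.
V_rec = 0 + 1866·0.000125 = 0.23325 V.
V_in − V_rec = 5e-05 V = 50.00 µV.

50.00 µV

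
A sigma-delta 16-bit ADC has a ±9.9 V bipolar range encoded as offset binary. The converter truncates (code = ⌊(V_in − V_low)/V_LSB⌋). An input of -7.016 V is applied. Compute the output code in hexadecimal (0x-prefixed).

code 0x2549 (decimal 9545)

Full-scale span = 19.8 V; LSB = 19.8/2^16 = 302.12 µV.
(V_in − V_low)/LSB = (-7.016 − (−9.9)) / 0.000302124 = 9545.749.
Floor → code 9545.
In hexadecimal (0x-prefixed): 0x2549.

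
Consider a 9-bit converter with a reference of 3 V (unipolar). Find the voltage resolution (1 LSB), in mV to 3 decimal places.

5.859 mV

Full-scale span = 3 V.
LSB = 3 / 2^9 = 3 / 512 = 0.00585938 V = 5.859 mV.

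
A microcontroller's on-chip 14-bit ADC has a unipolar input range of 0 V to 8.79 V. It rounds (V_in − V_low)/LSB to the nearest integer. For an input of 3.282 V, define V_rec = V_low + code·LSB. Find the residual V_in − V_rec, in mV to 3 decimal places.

0.235 mV

Step size: 8.79 V ÷ 2^14 = 0.536 mV.
(V_in − V_low)/LSB = (3.282 − 0)/0.000536499 = 6117.4389 → code 6117 (round).
V_rec = 0 + 6117·0.000536499 = 3.2817645 V.
Difference: 0.000235474 V → 0.235 mV.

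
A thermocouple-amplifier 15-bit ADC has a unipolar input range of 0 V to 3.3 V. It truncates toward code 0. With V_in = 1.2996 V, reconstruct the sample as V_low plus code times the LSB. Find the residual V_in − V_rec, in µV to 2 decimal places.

63.87 µV

Step size: 3.3 V ÷ 2^15 = 100.71 µV.
(V_in − V_low)/LSB = (1.2996 − 0)/0.000100708 = 12904.6342 → code 12904 (floor).
Code 12904 maps back to 0 + 12904×0.000100708 V = 1.2995361 V.
V_in − V_rec = 6.38672e-05 V = 63.87 µV.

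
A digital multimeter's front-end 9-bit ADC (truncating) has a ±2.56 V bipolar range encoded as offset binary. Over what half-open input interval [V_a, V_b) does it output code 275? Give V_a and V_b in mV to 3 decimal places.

[190.000 mV, 200.000 mV)

LSB = 5.12/2^9 = 10.000 mV.
V_a = V_low + 275·LSB = 0.19 V; V_b = V_low + 276·LSB = 0.2 V.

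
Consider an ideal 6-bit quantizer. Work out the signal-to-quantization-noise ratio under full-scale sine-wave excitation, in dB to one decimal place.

SNR ≈ 6.02·N + 1.76 dB = 6.02·6 + 1.76 = 37.88 dB.

37.9 dB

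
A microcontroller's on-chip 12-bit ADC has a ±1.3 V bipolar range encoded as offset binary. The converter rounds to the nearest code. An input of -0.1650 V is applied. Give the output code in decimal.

code 1788

LSB = 2.6 V / 4096 = 0.635 mV.
(V_in − V_low)/LSB = (-0.1650 − (−1.3)) / 0.000634766 = 1788.062.
So the output code is 1788.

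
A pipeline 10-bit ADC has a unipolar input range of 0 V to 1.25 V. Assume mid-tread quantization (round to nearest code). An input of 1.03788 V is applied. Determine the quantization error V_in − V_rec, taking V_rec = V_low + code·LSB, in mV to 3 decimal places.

LSB = 1.25/2^10 = 1.221 mV.
Scaled input = 850.2313 LSBs, so code = 850.
V_rec = 0 + 850·0.0012207 = 1.0375977 V.
Difference: 0.000282344 V → 0.282 mV.

0.282 mV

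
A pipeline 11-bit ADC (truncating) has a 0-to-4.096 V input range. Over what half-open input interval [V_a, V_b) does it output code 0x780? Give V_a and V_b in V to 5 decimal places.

LSB = 4.096/2^11 = 2.000 mV.
Code 0x780 = 1920 decimal.
V_a = V_low + 1920·LSB = 3.84 V; V_b = V_low + 1921·LSB = 3.842 V.

[3.84000 V, 3.84200 V)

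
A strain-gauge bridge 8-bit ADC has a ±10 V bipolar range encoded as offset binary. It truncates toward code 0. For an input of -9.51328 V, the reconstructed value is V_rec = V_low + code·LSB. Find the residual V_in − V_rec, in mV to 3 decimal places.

17.970 mV

Step size: 20 V ÷ 2^8 = 78.125 mV.
Scaled input = 6.2300 LSBs, so code = 6.
Reconstructed: -9.53125 V.
Difference: 0.01797 V → 17.970 mV.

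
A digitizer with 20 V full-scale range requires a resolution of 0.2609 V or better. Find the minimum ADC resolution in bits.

7 bits

Number of steps required ≥ 20 V / 0.2609 V = 76.66.
Need 2^N ≥ 76.66; 2^6 = 64, 2^7 = 128.
Minimum N = 7.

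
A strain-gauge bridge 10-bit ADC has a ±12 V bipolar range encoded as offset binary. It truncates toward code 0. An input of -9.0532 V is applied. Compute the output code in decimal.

code 125

Full-scale span = 24 V; LSB = 24/2^10 = 23.438 mV.
(-9.0532 − (−12)) / 0.0234375 = 125.730 LSBs.
So the output code is 125.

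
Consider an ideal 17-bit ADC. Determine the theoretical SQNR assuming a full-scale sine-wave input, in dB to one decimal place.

SNR ≈ 6.02·N + 1.76 dB = 6.02·17 + 1.76 = 104.10 dB.

104.1 dB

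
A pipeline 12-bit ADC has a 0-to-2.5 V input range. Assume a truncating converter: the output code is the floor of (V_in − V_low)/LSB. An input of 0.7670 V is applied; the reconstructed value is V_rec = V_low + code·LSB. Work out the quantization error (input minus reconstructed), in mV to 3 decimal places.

Step size: 2.5 V ÷ 2^12 = 0.610 mV.
(V_in − V_low)/LSB = (0.7670 − 0)/0.000610352 = 1256.6528 → code 1256 (floor).
V_rec = 0 + 1256·0.000610352 = 0.76660156 V.
Difference: 0.000398437 V → 0.398 mV.

0.398 mV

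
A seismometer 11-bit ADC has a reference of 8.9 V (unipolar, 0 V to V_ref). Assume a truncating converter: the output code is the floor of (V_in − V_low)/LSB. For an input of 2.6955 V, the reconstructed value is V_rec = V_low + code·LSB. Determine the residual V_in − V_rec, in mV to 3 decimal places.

1.164 mV

Step size: 8.9 V ÷ 2^11 = 4.346 mV.
(2.6955 − 0)/0.0043457 = 620.2679; ⌊·⌋ gives code 620.
Code 620 maps back to 0 + 620×0.0043457 V = 2.6943359 V.
Difference: 0.00116406 V → 1.164 mV.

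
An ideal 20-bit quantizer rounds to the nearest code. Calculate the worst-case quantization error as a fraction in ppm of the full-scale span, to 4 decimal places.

Rounding → worst-case error = ½ LSB = V_FS/2^21, so 1e+06/2097152 = 0.476837 ppm of full scale.

0.4768 ppm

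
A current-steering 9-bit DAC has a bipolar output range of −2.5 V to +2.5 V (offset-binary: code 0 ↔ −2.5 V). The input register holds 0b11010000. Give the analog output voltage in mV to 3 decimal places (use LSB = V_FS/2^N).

LSB = 5 V / 2^9 = 9.766 mV.
Code 0b11010000 = 208 decimal.
V_out = (−2.5) + 208 × 0.00976562 V = -0.46875 V.
= -468.750 mV.

-468.750 mV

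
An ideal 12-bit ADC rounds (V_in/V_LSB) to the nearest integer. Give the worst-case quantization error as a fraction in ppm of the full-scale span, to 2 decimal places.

Rounding → worst-case error = ½ LSB = V_FS/2^13, so 1e+06/8192 = 122.07 ppm of full scale.

122.07 ppm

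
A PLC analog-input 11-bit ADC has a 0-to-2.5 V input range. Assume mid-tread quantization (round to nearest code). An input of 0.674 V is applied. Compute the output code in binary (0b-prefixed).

code 0b1000101000 (decimal 552)

With 2048 levels over 2.5 V, one step is 1.221 mV.
Input sits at 552.141 steps above V_low.
round(552.141) = 552.
In binary (0b-prefixed): 0b1000101000.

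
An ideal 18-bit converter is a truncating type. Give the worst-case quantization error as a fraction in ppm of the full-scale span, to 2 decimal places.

Truncating → worst-case error = 1 LSB = V_FS/2^18, so 1e+06/262144 = 3.8147 ppm of full scale.

3.81 ppm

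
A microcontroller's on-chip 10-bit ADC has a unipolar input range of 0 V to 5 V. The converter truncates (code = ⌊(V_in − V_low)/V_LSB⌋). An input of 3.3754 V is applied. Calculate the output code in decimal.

With 1024 levels over 5 V, one step is 4.883 mV.
Input sits at 691.282 steps above V_low.
So the output code is 691.

code 691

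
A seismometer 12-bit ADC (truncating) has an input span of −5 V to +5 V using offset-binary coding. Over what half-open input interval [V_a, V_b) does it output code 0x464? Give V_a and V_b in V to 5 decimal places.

[-2.25586 V, -2.25342 V)

LSB = 10/2^12 = 2.441 mV.
Code 0x464 = 1124 decimal.
V_a = V_low + 1124·LSB = -2.25586 V; V_b = V_low + 1125·LSB = -2.25342 V.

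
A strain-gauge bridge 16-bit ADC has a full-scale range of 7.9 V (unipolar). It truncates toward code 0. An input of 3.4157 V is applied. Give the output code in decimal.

Full-scale span = 7.9 V; LSB = 7.9/2^16 = 120.54 µV.
(V_in − V_low)/LSB = (3.4157 − 0) / 0.000120544 = 28335.610.
Floor → code 28335.

code 28335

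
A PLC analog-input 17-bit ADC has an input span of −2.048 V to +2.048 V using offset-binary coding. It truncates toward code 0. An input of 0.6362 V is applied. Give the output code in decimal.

code 85894

Full-scale span = 4.096 V; LSB = 4.096/2^17 = 31.25 µV.
Input sits at 85894.400 steps above V_low.
⌊·⌋(85894.400) = 85894.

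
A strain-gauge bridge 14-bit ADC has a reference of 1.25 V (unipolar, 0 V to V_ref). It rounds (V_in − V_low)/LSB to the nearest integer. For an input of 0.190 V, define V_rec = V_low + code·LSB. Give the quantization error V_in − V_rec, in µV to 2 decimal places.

LSB = 1.25/2^14 = 76.29 µV.
(0.190 − 0)/7.62939e-05 = 2490.3680; round gives code 2490.
Code 2490 maps back to 0 + 2490×7.62939e-05 V = 0.18997192 V.
Difference: 2.80762e-05 V → 28.08 µV.

28.08 µV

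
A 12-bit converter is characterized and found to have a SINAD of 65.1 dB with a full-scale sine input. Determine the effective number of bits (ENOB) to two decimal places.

10.52 bits

ENOB = (SINAD − 1.76) / 6.02 = (65.1 − 1.76)/6.02 = 10.522.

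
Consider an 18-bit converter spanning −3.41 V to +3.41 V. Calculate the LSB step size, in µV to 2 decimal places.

26.02 µV

Full-scale span = 6.82 V.
LSB = 6.82 / 2^18 = 6.82 / 262144 = 2.60162e-05 V = 26.02 µV.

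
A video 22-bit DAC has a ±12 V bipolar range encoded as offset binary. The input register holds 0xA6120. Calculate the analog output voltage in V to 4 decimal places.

-8.1077 V

LSB = 24 V / 2^22 = 5.72 µV.
Code 0xA6120 = 680224 decimal.
V_out = (−12) + 680224 × 5.72205e-06 V = -8.10773 V.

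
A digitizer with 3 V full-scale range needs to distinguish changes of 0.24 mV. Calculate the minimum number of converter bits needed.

14 bits

Number of steps required ≥ 3 V / 0.24 mV = 12500.00.
Need 2^N ≥ 12500.00; 2^13 = 8192, 2^14 = 16384.
Minimum N = 14.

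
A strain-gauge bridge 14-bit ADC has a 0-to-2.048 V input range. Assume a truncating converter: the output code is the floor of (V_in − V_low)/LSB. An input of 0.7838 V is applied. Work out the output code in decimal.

LSB = 2.048 V / 16384 = 125.00 µV.
Input sits at 6270.400 steps above V_low.
Floor → code 6270.

code 6270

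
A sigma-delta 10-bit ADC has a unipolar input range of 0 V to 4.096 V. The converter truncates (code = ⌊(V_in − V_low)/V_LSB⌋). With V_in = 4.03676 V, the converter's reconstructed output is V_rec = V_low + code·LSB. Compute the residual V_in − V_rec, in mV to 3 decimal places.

Step size: 4.096 V ÷ 2^10 = 4.000 mV.
Scaled input = 1009.1900 LSBs, so code = 1009.
Code 1009 maps back to 0 + 1009×0.004 V = 4.036 V.
Error = 4.03676 − 4.036 = 0.00076 V = 0.760 mV.

0.760 mV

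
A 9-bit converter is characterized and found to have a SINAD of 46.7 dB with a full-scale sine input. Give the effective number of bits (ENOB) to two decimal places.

ENOB = (SINAD − 1.76) / 6.02 = (46.7 − 1.76)/6.02 = 7.465.

7.47 bits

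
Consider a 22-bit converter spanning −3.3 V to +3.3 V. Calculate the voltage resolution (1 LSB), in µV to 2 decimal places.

Full-scale span = 6.6 V.
LSB = 6.6 / 2^22 = 6.6 / 4194304 = 1.57356e-06 V = 1.57 µV.

1.57 µV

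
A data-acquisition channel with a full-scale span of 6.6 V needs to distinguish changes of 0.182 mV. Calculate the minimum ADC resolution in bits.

Number of steps required ≥ 6.6 V / 0.182 mV = 36263.74.
Need 2^N ≥ 36263.74; 2^15 = 32768, 2^16 = 65536.
Minimum N = 16.

16 bits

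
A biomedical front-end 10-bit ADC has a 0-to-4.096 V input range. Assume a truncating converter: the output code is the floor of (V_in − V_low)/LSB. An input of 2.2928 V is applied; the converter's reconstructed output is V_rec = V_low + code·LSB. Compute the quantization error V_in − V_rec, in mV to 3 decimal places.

0.800 mV

LSB = 4.096/2^10 = 4.000 mV.
(V_in − V_low)/LSB = (2.2928 − 0)/0.004 = 573.2000 → code 573 (floor).
V_rec = 0 + 573·0.004 = 2.292 V.
V_in − V_rec = 0.0008 V = 0.800 mV.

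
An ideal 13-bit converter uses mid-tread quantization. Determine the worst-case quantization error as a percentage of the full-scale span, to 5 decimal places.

Rounding → worst-case error = ½ LSB = V_FS/2^14, so 100/16384 = 0.00610352 % of full scale.

0.00610 %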